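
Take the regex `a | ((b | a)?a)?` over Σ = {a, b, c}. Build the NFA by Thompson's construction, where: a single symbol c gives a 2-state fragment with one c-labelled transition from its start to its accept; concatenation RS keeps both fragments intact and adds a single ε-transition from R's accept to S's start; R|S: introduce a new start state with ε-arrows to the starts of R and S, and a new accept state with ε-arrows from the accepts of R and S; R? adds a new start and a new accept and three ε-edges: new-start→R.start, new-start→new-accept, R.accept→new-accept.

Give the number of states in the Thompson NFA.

Per subexpression:
Each of the 4 symbol leaves contributes a 2-state fragment.
  b | a = 6 states
  (b | a)? = 8 states
  (b | a)?a = 10 states
  ((b | a)?a)? = 12 states
  a | ((b | a)?a)? = 16 states

16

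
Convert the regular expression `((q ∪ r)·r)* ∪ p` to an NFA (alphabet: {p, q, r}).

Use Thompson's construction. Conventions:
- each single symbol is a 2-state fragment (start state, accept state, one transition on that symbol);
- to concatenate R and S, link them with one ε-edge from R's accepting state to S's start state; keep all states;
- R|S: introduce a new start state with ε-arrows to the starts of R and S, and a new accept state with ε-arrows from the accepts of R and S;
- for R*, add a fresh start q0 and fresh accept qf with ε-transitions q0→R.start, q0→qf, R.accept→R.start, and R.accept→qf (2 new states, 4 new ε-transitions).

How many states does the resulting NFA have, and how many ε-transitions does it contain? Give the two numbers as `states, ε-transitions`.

14, 13

Per subexpression:
Each of the 4 symbol leaves contributes 2 states and 0 ε-transitions.
  q ∪ r = 6 states, 4 ε-transitions
  (q ∪ r)·r = 8 states, 5 ε-transitions
  ((q ∪ r)·r)* = 10 states, 9 ε-transitions
  ((q ∪ r)·r)* ∪ p = 14 states, 13 ε-transitions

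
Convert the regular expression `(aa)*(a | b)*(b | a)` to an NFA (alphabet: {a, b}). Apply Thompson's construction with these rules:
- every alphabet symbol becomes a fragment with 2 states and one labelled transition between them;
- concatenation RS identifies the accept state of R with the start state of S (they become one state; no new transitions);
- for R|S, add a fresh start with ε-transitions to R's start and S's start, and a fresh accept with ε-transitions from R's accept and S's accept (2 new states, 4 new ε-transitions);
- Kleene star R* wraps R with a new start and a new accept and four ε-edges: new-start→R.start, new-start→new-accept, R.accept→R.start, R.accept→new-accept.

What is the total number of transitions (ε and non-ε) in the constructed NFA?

Bottom-up over the parse tree:
Each of the 6 symbol leaves contributes 1 transition (1 symbol, 0 ε).
  aa : 2 transitions (2 symbol, 0 ε)
  (aa)* : 6 transitions (2 symbol, 4 ε)
  a | b : 6 transitions (2 symbol, 4 ε)
  (a | b)* : 10 transitions (2 symbol, 8 ε)
  b | a : 6 transitions (2 symbol, 4 ε)
  (aa)*(a | b)*(b | a) : 22 transitions (6 symbol, 16 ε)

22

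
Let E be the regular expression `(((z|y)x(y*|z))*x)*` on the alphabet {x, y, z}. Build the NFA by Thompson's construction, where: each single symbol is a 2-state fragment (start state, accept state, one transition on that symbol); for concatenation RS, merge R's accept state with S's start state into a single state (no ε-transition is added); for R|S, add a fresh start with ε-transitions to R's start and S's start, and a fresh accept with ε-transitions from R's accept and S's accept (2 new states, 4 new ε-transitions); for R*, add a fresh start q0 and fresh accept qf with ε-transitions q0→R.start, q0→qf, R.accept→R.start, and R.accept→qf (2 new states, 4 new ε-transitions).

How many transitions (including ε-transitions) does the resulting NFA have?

Building bottom-up:
Each of the 6 symbol leaves contributes 1 transition (1 symbol, 0 ε).
  z|y — 6 transitions (2 symbol, 4 ε)
  y* — 5 transitions (1 symbol, 4 ε)
  y*|z — 10 transitions (2 symbol, 8 ε)
  (z|y)x(y*|z) — 17 transitions (5 symbol, 12 ε)
  ((z|y)x(y*|z))* — 21 transitions (5 symbol, 16 ε)
  ((z|y)x(y*|z))*x — 22 transitions (6 symbol, 16 ε)
  (((z|y)x(y*|z))*x)* — 26 transitions (6 symbol, 20 ε)

26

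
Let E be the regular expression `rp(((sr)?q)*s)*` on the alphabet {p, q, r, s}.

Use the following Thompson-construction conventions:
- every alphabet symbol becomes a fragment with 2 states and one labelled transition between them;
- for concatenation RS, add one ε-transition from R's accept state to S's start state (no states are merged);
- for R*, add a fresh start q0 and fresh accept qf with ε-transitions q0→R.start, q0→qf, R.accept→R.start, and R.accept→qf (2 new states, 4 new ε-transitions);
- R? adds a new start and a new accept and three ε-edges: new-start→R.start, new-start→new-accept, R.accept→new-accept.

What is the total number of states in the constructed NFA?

18

Per subexpression:
Each of the 6 symbol leaves contributes a 2-state fragment.
  sr = 4 states
  (sr)? = 6 states
  (sr)?q = 8 states
  ((sr)?q)* = 10 states
  ((sr)?q)*s = 12 states
  (((sr)?q)*s)* = 14 states
  rp(((sr)?q)*s)* = 18 states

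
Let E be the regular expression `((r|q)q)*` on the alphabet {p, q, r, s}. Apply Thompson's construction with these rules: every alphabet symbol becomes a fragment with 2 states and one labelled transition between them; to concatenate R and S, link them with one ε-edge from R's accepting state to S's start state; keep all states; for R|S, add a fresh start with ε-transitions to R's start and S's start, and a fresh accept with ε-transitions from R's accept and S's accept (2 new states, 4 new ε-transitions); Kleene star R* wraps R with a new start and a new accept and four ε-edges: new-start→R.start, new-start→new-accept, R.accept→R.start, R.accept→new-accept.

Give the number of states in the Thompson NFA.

Bottom-up over the parse tree:
Each of the 3 symbol leaves contributes a 2-state fragment.
  r|q — 6 states
  (r|q)q — 8 states
  ((r|q)q)* — 10 states

10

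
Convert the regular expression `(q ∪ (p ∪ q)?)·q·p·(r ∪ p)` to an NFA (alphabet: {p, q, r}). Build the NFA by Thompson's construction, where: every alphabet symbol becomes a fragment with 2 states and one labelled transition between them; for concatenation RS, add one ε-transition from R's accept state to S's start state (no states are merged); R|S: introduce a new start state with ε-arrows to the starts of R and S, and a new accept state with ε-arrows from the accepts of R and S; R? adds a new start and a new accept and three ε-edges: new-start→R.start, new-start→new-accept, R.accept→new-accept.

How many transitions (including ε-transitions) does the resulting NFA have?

25

Bottom-up over the parse tree:
Each of the 7 symbol leaves contributes 1 transition (1 symbol, 0 ε).
  p ∪ q → 6 transitions (2 symbol, 4 ε)
  (p ∪ q)? → 9 transitions (2 symbol, 7 ε)
  q ∪ (p ∪ q)? → 14 transitions (3 symbol, 11 ε)
  r ∪ p → 6 transitions (2 symbol, 4 ε)
  (q ∪ (p ∪ q)?)·q·p·(r ∪ p) → 25 transitions (7 symbol, 18 ε)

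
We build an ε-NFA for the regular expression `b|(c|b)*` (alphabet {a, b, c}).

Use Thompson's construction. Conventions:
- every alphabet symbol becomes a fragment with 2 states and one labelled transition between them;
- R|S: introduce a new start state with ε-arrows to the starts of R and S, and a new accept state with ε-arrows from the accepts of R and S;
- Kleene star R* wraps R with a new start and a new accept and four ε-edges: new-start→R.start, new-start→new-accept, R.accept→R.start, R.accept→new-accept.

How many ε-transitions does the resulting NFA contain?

12

By structural recursion:
Each of the 3 symbol leaves contributes 0 ε-transitions.
  c|b → 4 ε-transitions
  (c|b)* → 8 ε-transitions
  b|(c|b)* → 12 ε-transitions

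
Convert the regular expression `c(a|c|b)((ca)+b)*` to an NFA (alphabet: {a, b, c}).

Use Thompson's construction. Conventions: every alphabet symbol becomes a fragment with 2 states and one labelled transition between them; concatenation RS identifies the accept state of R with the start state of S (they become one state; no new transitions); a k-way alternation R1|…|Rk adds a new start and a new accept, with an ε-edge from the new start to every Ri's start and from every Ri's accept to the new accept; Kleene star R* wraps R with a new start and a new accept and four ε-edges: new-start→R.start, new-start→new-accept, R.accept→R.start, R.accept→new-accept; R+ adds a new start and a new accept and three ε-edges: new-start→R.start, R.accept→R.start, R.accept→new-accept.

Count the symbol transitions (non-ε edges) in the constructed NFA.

7

Recursing over subexpressions:
Each of the 7 symbol leaves contributes exactly 1 symbol transition.
  a|c|b → 3 symbol transitions
  ca → 2 symbol transitions
  (ca)+ → 2 symbol transitions
  (ca)+b → 3 symbol transitions
  ((ca)+b)* → 3 symbol transitions
  c(a|c|b)((ca)+b)* → 7 symbol transitions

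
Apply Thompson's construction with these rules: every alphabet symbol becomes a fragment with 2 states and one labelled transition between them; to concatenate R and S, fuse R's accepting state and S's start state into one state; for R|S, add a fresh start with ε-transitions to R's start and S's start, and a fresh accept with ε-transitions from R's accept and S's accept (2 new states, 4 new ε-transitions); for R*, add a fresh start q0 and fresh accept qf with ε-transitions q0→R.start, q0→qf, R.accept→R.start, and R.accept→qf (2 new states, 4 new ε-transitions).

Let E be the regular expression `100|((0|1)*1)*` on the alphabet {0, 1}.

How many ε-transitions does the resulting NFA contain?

Building bottom-up:
Each of the 6 symbol leaves contributes 0 ε-transitions.
  100 = 0 ε-transitions
  0|1 = 4 ε-transitions
  (0|1)* = 8 ε-transitions
  (0|1)*1 = 8 ε-transitions
  ((0|1)*1)* = 12 ε-transitions
  100|((0|1)*1)* = 16 ε-transitions

16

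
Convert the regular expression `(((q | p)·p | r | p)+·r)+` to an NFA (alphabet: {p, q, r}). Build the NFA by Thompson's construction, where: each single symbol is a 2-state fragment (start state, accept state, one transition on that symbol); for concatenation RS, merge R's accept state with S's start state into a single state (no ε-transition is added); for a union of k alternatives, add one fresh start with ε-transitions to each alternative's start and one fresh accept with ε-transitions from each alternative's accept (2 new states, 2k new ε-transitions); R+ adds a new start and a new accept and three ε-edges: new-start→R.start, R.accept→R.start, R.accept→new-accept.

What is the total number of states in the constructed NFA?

18

Bottom-up over the parse tree:
Each of the 6 symbol leaves contributes a 2-state fragment.
  q | p : 6 states
  (q | p)·p : 7 states
  (q | p)·p | r | p : 13 states
  ((q | p)·p | r | p)+ : 15 states
  ((q | p)·p | r | p)+·r : 16 states
  (((q | p)·p | r | p)+·r)+ : 18 states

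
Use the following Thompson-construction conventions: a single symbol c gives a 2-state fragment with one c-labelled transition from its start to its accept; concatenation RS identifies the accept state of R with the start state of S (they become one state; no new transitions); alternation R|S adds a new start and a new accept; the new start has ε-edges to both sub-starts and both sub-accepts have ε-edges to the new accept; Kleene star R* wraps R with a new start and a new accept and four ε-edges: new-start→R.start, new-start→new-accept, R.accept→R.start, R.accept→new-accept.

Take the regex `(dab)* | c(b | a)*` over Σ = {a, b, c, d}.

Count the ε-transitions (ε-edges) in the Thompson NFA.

16

Recursing over subexpressions:
Each of the 6 symbol leaves contributes 0 ε-transitions.
  dab — 0 ε-transitions
  (dab)* — 4 ε-transitions
  b | a — 4 ε-transitions
  (b | a)* — 8 ε-transitions
  c(b | a)* — 8 ε-transitions
  (dab)* | c(b | a)* — 16 ε-transitions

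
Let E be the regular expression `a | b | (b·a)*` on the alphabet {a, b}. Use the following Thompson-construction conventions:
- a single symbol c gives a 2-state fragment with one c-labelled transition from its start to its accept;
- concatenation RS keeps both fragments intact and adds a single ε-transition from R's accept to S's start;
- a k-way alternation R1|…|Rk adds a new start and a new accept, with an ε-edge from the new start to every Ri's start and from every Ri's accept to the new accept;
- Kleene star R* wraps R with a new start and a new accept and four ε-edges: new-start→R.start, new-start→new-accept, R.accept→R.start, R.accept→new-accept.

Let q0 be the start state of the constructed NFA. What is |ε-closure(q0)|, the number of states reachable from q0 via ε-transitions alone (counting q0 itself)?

7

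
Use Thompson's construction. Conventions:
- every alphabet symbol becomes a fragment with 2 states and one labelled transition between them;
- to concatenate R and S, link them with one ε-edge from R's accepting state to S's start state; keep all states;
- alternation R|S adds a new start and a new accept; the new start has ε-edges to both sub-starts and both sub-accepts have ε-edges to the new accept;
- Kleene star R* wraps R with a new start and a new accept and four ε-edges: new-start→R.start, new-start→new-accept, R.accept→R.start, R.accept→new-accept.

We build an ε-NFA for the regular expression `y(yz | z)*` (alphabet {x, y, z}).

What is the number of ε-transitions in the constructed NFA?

Per subexpression:
Each of the 4 symbol leaves contributes 0 ε-transitions.
  yz : 1 ε-transition
  yz | z : 5 ε-transitions
  (yz | z)* : 9 ε-transitions
  y(yz | z)* : 10 ε-transitions

10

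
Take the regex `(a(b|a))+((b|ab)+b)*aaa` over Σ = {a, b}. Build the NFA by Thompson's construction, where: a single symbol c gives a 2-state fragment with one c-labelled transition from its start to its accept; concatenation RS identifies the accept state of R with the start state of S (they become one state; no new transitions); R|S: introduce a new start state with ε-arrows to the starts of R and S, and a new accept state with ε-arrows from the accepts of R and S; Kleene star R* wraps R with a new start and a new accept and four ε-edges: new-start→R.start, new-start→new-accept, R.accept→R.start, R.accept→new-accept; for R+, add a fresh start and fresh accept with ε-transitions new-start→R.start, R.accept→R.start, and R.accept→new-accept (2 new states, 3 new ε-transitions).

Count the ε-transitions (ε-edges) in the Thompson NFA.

18

Building bottom-up:
Each of the 10 symbol leaves contributes 0 ε-transitions.
  b|a = 4 ε-transitions
  a(b|a) = 4 ε-transitions
  (a(b|a))+ = 7 ε-transitions
  ab = 0 ε-transitions
  b|ab = 4 ε-transitions
  (b|ab)+ = 7 ε-transitions
  (b|ab)+b = 7 ε-transitions
  ((b|ab)+b)* = 11 ε-transitions
  (a(b|a))+((b|ab)+b)*aaa = 18 ε-transitions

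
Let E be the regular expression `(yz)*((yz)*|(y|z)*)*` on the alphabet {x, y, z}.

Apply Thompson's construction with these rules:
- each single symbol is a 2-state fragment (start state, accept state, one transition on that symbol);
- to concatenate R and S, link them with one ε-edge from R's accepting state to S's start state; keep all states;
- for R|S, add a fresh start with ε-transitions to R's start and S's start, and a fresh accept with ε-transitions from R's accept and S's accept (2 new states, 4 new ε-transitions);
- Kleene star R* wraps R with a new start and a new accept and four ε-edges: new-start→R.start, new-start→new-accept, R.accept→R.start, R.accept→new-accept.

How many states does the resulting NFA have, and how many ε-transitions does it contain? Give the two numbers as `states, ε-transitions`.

By structural recursion:
Each of the 6 symbol leaves contributes 2 states and 0 ε-transitions.
  yz = 4 states, 1 ε-transition
  (yz)* = 6 states, 5 ε-transitions
  yz = 4 states, 1 ε-transition
  (yz)* = 6 states, 5 ε-transitions
  y|z = 6 states, 4 ε-transitions
  (y|z)* = 8 states, 8 ε-transitions
  (yz)*|(y|z)* = 16 states, 17 ε-transitions
  ((yz)*|(y|z)*)* = 18 states, 21 ε-transitions
  (yz)*((yz)*|(y|z)*)* = 24 states, 27 ε-transitions

24, 27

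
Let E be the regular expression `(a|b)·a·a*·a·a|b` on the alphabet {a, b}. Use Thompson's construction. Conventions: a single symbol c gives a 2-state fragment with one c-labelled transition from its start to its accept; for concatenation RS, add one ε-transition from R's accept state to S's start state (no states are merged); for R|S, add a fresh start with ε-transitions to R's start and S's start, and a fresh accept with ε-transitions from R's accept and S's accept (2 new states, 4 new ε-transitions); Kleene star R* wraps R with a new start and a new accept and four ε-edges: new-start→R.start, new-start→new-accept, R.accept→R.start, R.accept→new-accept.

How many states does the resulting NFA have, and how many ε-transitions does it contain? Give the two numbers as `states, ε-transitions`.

Bottom-up over the parse tree:
Each of the 7 symbol leaves contributes 2 states and 0 ε-transitions.
  a|b = 6 states, 4 ε-transitions
  a* = 4 states, 4 ε-transitions
  (a|b)·a·a*·a·a = 16 states, 12 ε-transitions
  (a|b)·a·a*·a·a|b = 20 states, 16 ε-transitions

20, 16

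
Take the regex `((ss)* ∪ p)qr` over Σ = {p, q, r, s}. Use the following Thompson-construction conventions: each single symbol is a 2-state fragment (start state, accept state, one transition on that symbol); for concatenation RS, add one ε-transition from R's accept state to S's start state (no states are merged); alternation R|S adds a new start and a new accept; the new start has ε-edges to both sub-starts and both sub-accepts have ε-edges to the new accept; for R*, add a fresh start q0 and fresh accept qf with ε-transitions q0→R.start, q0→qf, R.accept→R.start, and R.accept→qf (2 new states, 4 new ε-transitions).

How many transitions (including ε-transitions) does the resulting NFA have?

By structural recursion:
Each of the 5 symbol leaves contributes 1 transition (1 symbol, 0 ε).
  ss = 3 transitions (2 symbol, 1 ε)
  (ss)* = 7 transitions (2 symbol, 5 ε)
  (ss)* ∪ p = 12 transitions (3 symbol, 9 ε)
  ((ss)* ∪ p)qr = 16 transitions (5 symbol, 11 ε)

16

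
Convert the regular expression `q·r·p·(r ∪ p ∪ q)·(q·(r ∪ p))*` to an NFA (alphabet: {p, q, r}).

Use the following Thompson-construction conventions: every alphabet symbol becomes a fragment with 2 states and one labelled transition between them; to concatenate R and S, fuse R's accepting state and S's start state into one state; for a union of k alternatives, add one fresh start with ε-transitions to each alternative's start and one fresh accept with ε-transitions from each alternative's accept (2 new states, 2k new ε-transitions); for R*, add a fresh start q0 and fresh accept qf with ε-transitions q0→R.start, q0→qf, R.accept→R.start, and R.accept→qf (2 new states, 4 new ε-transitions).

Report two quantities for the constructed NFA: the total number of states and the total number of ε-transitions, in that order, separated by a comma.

19, 14

Recursing over subexpressions:
Each of the 9 symbol leaves contributes 2 states and 0 ε-transitions.
  r ∪ p ∪ q : 8 states, 6 ε-transitions
  r ∪ p : 6 states, 4 ε-transitions
  q·(r ∪ p) : 7 states, 4 ε-transitions
  (q·(r ∪ p))* : 9 states, 8 ε-transitions
  q·r·p·(r ∪ p ∪ q)·(q·(r ∪ p))* : 19 states, 14 ε-transitions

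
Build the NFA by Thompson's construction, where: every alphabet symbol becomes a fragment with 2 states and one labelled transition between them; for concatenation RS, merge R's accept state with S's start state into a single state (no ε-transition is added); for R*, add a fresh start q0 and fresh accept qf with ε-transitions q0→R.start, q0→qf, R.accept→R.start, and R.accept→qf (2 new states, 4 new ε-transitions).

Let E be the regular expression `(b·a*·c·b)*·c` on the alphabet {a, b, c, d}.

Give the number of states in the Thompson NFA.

Recursing over subexpressions:
Each of the 5 symbol leaves contributes a 2-state fragment.
  a* : 4 states
  b·a*·c·b : 7 states
  (b·a*·c·b)* : 9 states
  (b·a*·c·b)*·c : 10 states

10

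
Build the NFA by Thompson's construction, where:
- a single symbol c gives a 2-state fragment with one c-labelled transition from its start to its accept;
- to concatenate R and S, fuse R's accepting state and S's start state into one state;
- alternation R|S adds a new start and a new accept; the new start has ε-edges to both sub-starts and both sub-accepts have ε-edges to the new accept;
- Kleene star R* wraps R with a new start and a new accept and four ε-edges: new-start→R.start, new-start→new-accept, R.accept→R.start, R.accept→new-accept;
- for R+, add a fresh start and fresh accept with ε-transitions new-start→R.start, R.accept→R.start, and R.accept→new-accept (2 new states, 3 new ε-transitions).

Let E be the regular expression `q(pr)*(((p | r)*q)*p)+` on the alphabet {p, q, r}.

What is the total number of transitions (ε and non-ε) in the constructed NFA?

26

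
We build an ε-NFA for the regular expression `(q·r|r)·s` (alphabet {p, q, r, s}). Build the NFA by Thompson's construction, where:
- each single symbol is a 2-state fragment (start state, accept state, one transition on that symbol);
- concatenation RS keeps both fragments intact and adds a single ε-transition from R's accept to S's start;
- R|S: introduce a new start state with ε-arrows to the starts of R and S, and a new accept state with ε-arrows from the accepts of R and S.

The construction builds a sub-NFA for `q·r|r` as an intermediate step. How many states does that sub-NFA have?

Fragment for `q·r|r`:
Each of the 3 symbol leaves contributes a 2-state fragment.
  q·r — 4 states
  q·r|r — 8 states

8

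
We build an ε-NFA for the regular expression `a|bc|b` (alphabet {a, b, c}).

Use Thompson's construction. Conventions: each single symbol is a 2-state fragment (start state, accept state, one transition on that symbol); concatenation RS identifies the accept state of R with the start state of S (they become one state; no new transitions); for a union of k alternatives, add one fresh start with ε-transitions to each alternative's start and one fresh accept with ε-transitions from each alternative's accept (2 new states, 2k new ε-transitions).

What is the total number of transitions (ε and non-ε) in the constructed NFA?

10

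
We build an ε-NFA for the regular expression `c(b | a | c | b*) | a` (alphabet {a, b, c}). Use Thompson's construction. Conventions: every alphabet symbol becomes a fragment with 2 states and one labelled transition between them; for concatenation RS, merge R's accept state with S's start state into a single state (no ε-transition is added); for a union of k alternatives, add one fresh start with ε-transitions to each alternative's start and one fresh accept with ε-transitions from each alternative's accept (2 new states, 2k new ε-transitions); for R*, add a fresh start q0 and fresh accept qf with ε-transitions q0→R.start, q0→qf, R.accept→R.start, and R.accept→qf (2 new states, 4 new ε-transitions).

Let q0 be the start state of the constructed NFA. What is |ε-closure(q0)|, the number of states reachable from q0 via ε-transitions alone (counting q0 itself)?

Work bottom-up. For each fragment F, track |ε-closure(F.start)| and whether F's accept lies in that closure (i.e. whether F accepts ε). A single-symbol fragment has closure size 1 and does not accept ε.
  b* — new start has ε-edges to the inner start and to the new accept, so C = 2 + 1 = 3
  b | a | c | b* — new start ε-reaches every alternative's start; at least one alternative accepts ε, so the union's new accept is reached too: C = 1 + 1 + 1 + 1 + 3 + 1 = 8
  c(b | a | c | b*) — same as the first factor's closure: C = 1
  c(b | a | c | b*) | a — new start ε-reaches every alternative's start; none of them accept ε, so the new accept is not reached: C = 1 + 1 + 1 = 3

3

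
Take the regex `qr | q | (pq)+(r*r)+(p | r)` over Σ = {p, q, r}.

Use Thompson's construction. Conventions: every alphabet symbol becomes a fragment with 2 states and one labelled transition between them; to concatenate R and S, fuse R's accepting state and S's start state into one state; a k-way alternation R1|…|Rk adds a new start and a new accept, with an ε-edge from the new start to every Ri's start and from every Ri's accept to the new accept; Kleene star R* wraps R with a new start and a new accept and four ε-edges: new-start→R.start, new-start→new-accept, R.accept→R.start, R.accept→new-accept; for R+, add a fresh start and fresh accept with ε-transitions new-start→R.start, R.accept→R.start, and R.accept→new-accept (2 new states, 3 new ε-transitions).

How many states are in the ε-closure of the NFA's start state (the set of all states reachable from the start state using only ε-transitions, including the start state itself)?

5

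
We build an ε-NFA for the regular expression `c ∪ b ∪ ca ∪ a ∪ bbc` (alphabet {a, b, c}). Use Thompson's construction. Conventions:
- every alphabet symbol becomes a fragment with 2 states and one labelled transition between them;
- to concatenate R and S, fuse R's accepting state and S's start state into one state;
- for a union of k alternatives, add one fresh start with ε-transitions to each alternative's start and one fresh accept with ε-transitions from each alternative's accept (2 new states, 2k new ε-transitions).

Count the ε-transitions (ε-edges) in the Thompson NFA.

Bottom-up over the parse tree:
Each of the 8 symbol leaves contributes 0 ε-transitions.
  ca — 0 ε-transitions
  bbc — 0 ε-transitions
  c ∪ b ∪ ca ∪ a ∪ bbc — 10 ε-transitions

10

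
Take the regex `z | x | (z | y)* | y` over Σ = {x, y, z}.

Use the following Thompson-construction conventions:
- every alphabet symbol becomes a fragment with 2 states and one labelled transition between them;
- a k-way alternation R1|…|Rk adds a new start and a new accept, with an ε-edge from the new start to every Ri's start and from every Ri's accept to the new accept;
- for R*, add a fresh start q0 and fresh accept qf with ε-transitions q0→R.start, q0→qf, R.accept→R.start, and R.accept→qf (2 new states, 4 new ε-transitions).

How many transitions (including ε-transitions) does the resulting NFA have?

21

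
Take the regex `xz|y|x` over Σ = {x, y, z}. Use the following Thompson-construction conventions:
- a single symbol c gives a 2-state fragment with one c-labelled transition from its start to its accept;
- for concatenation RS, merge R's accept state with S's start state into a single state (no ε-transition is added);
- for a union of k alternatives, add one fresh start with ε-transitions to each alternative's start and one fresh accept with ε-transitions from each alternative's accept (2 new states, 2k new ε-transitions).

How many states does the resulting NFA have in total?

9

Per subexpression:
Each of the 4 symbol leaves contributes a 2-state fragment.
  xz = 3 states
  xz|y|x = 9 states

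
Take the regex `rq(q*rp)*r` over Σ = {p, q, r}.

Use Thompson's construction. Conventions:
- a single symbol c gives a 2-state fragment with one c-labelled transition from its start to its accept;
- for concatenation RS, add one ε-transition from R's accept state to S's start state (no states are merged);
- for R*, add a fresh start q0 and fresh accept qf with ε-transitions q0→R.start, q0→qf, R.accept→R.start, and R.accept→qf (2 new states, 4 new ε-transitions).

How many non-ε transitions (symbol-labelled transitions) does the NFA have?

6

Building bottom-up:
Each of the 6 symbol leaves contributes exactly 1 symbol transition.
  q* — 1 symbol transition
  q*rp — 3 symbol transitions
  (q*rp)* — 3 symbol transitions
  rq(q*rp)*r — 6 symbol transitions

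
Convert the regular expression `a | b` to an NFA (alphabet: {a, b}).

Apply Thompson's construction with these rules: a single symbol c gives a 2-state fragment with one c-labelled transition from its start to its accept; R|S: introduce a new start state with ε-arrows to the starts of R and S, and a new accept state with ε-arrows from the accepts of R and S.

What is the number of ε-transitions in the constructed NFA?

4

By structural recursion:
Each of the 2 symbol leaves contributes 0 ε-transitions.
  a | b → 4 ε-transitions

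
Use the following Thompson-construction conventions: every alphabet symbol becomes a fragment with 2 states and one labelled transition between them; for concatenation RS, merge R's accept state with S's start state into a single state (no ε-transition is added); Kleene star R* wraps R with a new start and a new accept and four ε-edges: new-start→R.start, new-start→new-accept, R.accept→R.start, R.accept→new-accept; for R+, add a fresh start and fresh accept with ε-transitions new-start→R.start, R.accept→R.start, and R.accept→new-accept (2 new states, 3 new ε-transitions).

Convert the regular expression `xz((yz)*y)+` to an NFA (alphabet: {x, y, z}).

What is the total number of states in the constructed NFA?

Per subexpression:
Each of the 5 symbol leaves contributes a 2-state fragment.
  yz — 3 states
  (yz)* — 5 states
  (yz)*y — 6 states
  ((yz)*y)+ — 8 states
  xz((yz)*y)+ — 10 states

10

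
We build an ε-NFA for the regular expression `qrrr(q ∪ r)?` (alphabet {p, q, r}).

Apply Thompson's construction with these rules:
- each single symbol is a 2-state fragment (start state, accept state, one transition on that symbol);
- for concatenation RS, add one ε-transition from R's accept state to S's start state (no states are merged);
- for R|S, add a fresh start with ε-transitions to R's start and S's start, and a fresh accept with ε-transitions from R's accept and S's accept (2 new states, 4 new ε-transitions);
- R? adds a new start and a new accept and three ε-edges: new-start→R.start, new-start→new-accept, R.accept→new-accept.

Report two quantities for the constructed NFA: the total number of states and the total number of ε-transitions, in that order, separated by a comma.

16, 11

By structural recursion:
Each of the 6 symbol leaves contributes 2 states and 0 ε-transitions.
  q ∪ r → 6 states, 4 ε-transitions
  (q ∪ r)? → 8 states, 7 ε-transitions
  qrrr(q ∪ r)? → 16 states, 11 ε-transitions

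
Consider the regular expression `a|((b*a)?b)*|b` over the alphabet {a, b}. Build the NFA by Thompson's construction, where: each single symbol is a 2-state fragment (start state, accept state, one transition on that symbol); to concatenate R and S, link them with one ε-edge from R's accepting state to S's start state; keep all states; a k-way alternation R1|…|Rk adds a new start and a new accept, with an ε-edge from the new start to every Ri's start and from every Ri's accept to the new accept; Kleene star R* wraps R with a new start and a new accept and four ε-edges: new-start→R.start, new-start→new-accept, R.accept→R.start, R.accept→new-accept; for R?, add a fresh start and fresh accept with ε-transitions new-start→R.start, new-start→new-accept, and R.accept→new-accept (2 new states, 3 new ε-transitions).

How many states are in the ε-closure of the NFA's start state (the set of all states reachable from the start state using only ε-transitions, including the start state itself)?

Compute the ε-closure size of each fragment's start state recursively; a symbol fragment's start has no outgoing ε-edge, so its closure is just itself (size 1).
  b* : the star's fresh start ε-reaches both the body's start and the fresh accept: |ε-closure| = 2 + 1 = 3
  b*a : |ε-closure| = 3 + 1 = 4 (closure spills across the concat boundary because the left factor accepts ε)
  (b*a)? : new start has ε-edges to the inner start and to the new accept, so |ε-closure| = 2 + 4 = 6
  (b*a)?b : |ε-closure| = 6 + 1 = 7 (closure spills across the concat boundary because the left factor accepts ε)
  ((b*a)?b)* : |ε-closure| = 1 (new start) + 7 (body) + 1 (new accept) = 9
  a|((b*a)?b)*|b : |ε-closure| = 1 (new start) + (1 + 9 + 1) + 1 (new accept, since some branch ε-reaches its own accept) = 13

13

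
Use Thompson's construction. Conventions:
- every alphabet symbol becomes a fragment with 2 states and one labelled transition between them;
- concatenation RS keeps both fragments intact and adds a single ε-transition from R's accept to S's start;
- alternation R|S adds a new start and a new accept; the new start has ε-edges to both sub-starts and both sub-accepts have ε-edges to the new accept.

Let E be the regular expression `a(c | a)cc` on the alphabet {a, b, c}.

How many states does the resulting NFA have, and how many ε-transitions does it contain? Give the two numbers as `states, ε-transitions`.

Building bottom-up:
Each of the 5 symbol leaves contributes 2 states and 0 ε-transitions.
  c | a — 6 states, 4 ε-transitions
  a(c | a)cc — 12 states, 7 ε-transitions

12, 7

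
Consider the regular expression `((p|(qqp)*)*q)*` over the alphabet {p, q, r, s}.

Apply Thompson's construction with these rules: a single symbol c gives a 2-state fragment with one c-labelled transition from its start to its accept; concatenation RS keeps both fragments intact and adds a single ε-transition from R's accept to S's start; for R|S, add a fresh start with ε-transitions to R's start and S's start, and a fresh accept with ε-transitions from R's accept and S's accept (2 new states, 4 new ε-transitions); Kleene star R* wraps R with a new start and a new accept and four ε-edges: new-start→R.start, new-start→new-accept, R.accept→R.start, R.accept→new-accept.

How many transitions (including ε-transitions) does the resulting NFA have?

By structural recursion:
Each of the 5 symbol leaves contributes 1 transition (1 symbol, 0 ε).
  qqp — 5 transitions (3 symbol, 2 ε)
  (qqp)* — 9 transitions (3 symbol, 6 ε)
  p|(qqp)* — 14 transitions (4 symbol, 10 ε)
  (p|(qqp)*)* — 18 transitions (4 symbol, 14 ε)
  (p|(qqp)*)*q — 20 transitions (5 symbol, 15 ε)
  ((p|(qqp)*)*q)* — 24 transitions (5 symbol, 19 ε)

24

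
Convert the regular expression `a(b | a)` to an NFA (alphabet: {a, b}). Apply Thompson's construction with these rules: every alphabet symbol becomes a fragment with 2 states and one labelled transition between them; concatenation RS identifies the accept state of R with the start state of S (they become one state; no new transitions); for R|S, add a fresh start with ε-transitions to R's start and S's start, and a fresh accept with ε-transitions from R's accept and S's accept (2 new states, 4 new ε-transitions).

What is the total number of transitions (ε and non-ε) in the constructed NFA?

Building bottom-up:
Each of the 3 symbol leaves contributes 1 transition (1 symbol, 0 ε).
  b | a : 6 transitions (2 symbol, 4 ε)
  a(b | a) : 7 transitions (3 symbol, 4 ε)

7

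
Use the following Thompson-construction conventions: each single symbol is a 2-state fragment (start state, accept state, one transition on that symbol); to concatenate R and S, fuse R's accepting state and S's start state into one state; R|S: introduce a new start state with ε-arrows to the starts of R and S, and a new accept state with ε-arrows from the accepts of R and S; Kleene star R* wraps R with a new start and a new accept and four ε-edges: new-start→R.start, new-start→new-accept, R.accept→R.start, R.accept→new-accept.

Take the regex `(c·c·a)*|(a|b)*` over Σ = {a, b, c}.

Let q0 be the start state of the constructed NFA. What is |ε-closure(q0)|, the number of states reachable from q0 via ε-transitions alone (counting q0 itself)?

Compute the ε-closure size of each fragment's start state recursively; a symbol fragment's start has no outgoing ε-edge, so its closure is just itself (size 1).
  c·c·a : C equals the left operand's closure size = 1 (its accept is not ε-reachable, so the closure stops there)
  (c·c·a)* : new start has ε-edges to the inner start and to the new accept, so C = 2 + 1 = 3
  a|b : C = 1 + 1 + 1 = 3 (the new accept is not ε-reachable since no branch accepts ε)
  (a|b)* : new start has ε-edges to the inner start and to the new accept, so C = 2 + 3 = 5
  (c·c·a)*|(a|b)* : new start ε-reaches every alternative's start; at least one alternative accepts ε, so the union's new accept is reached too: C = 1 + 3 + 5 + 1 = 10

10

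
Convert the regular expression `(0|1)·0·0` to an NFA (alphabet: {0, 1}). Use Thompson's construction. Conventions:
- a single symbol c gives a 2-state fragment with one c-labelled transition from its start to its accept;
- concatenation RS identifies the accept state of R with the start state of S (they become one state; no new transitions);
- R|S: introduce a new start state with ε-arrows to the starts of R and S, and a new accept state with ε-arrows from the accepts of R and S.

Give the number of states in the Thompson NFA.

8

Bottom-up over the parse tree:
Each of the 4 symbol leaves contributes a 2-state fragment.
  0|1 = 6 states
  (0|1)·0·0 = 8 states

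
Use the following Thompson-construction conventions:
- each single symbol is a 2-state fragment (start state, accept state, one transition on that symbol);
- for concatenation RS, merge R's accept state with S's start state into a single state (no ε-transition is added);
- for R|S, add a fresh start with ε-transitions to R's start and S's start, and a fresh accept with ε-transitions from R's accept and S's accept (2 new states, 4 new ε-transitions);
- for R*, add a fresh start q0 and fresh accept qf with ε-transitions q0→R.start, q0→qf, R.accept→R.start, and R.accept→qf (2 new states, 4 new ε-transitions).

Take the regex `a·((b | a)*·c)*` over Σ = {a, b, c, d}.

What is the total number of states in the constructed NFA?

12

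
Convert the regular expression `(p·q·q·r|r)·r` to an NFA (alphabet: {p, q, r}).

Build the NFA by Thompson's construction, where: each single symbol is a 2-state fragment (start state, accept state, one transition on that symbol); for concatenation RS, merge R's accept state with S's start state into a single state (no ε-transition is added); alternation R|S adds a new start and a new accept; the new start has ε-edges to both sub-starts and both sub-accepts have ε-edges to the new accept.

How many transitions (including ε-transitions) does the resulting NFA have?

10

By structural recursion:
Each of the 6 symbol leaves contributes 1 transition (1 symbol, 0 ε).
  p·q·q·r = 4 transitions (4 symbol, 0 ε)
  p·q·q·r|r = 9 transitions (5 symbol, 4 ε)
  (p·q·q·r|r)·r = 10 transitions (6 symbol, 4 ε)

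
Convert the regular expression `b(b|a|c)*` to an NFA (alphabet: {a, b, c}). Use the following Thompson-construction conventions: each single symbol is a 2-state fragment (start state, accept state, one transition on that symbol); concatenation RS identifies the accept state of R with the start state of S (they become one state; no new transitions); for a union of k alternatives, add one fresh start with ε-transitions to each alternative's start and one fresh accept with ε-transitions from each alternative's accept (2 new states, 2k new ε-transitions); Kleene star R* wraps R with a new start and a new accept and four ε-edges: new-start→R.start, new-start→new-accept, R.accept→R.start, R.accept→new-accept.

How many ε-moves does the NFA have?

Per subexpression:
Each of the 4 symbol leaves contributes 0 ε-transitions.
  b|a|c : 6 ε-transitions
  (b|a|c)* : 10 ε-transitions
  b(b|a|c)* : 10 ε-transitions

10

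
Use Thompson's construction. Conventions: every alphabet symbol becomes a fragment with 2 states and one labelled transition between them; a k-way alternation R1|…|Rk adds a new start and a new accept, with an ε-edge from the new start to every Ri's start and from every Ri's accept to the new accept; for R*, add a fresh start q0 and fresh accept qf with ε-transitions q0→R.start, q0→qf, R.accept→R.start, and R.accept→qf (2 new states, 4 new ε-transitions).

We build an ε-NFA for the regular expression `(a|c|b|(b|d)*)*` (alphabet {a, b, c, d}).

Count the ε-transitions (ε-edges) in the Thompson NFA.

Bottom-up over the parse tree:
Each of the 5 symbol leaves contributes 0 ε-transitions.
  b|d — 4 ε-transitions
  (b|d)* — 8 ε-transitions
  a|c|b|(b|d)* — 16 ε-transitions
  (a|c|b|(b|d)*)* — 20 ε-transitions

20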